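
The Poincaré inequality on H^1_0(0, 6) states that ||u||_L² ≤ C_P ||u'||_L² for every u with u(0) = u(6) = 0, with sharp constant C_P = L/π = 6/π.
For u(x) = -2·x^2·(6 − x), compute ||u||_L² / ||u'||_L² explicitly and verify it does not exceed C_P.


||u||_L² / ||u'||_L² = 3*sqrt(14)/7 < C_P = 6/π.

u(x) = -2·x^2·(6 − x), so u'(x) = 6*x*(x - 4).
u(x) = -2·x^2·(6 − x) vanishes at x = 0 and x = 6, so u ∈ H^1_0(0, 6). Differentiate via the product rule and integrate the resulting polynomials term by term.
  ∫_0^6 u² dx = ∫_0^6 (4*x^6 - 48*x^5 + 144*x^4) dx. Term by term:
    ∫_0^6 4*x^6 dx = 1119744/7;  ∫_0^6 -48*x^5 dx = -373248;  ∫_0^6 144*x^4 dx = 1119744/5.
  Sum: 1119744/7 − 373248 + 1119744/5 = 373248/35.
  ∫_0^6 (u')² dx = ∫_0^6 (36*x^4 - 288*x^3 + 576*x^2) dx. Term by term:
    ∫_0^6 36*x^4 dx = 279936/5;  ∫_0^6 -288*x^3 dx = -93312;  ∫_0^6 576*x^2 dx = 41472.
  Sum: 279936/5 − 93312 + 41472 = 20736/5.
∫_0^6 u² dx = 373248/35, so ||u||_L² = 432*sqrt(70)/35.
∫_0^6 (u')² dx = 20736/5, so ||u'||_L² = 144*sqrt(5)/5.
Ratio ||u||_L² / ||u'||_L² = 3*sqrt(14)/7.
Sharp Poincaré constant on H^1_0(0, 6) is C_P = L/π = 6/π, achieved by sin(π/6·x).
A polynomial bump cannot attain the sharp Poincaré constant (only the first sine eigenfunction does), so the ratio is strictly less than C_P, consistent with ||u||_L² ≤ C_P ||u'||_L².


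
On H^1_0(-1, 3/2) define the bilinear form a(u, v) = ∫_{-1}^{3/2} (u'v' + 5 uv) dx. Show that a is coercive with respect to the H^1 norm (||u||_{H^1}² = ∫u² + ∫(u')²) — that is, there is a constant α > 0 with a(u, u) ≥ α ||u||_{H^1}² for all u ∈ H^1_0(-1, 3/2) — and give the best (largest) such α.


α = 1

Coercivity of a(·,·) on H^1_0(-1, 3/2) means a(u, u) ≥ α ||u||_{H^1}² for every u ∈ H^1_0.
The interval has length L = 5/2, and Poincaré/coercivity depend only on L. Here a(u, u) = ∫(u')² + (5)·∫u².
Here c = 5 ≥ 1, so a(u,u) = ∫(u')² + c∫u² ≥ ∫(u')² + ∫u² = ||u||_{H^1}², i.e. α = 1 works. No larger α is possible: a(u,u) ≥ α||u||_{H^1}² means (1−α)∫(u')² ≥ (α−c)∫u², and for the modes u_n = sin(nπ(x−x₀)/L) (x₀ the left endpoint) one has ∫u_n²/∫(u_n')² = (L/(nπ))² → 0, so a(u_n,u_n)/||u_n||_{H^1}² → 1. Hence the optimal constant is α = 1.
Therefore α = 1.


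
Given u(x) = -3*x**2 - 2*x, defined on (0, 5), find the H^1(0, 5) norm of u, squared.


||u||_{H^1}^2 = 28460/3

The H^1 norm (squared) on an interval (0, L) is
  ||u||_{H^1}^2 = ∫_0^L u(x)^2 dx + ∫_0^L u'(x)^2 dx.
Compute u'(x) = -6*x - 2.
Then u(x)^2 = 9*x**4 + 12*x**3 + 4*x**2 and u'(x)^2 = 36*x**2 + 24*x + 4.
Integrate each monomial from 0 to 5 using ∫_0^5 c·x^n dx = c·5^(n+1)/(n+1):
  ∫_0^5 u(x)^2 dx = ∫_0^5 (9*x^4 + 12*x^3 + 4*x^2) dx. Term by term:
    ∫_0^5 9*x^4 dx = 5625;  ∫_0^5 12*x^3 dx = 1875;  ∫_0^5 4*x^2 dx = 500/3.
  Sum: 5625 + 1875 + 500/3 = 23000/3.
  ∫_0^5 u'(x)^2 dx = ∫_0^5 (36*x^2 + 24*x + 4) dx. Term by term:
    ∫_0^5 36*x^2 dx = 1500;  ∫_0^5 24*x dx = 300;  ∫_0^5 4 dx = 20.
  Sum: 1500 + 300 + 20 = 1820.
Adding: ||u||_{H^1}^2 = 23000/3 + 1820 = 28460/3.


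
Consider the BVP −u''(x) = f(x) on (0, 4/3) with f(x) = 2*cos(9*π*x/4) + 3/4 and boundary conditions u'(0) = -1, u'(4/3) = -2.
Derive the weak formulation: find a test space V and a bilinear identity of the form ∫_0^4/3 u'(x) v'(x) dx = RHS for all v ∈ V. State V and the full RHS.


V = H^1(0, 4/3) (v unrestricted at boundary; u is determined up to an additive constant); weak form: ∫_0^4/3 u'v' dx = ∫_0^4/3 (2*cos(9*π*x/4) + 3/4) v dx − 2·v(4/3) + v(0) for all v ∈ V.

Multiply both sides by a test function v and integrate from 0 to 4/3:
  ∫_0^4/3 −u''(x) v(x) dx = ∫_0^4/3 f(x) v(x) dx.
Integrate the LHS by parts once:
  ∫_0^4/3 −u'' v dx = −[u'(x) v(x)]_0^4/3 + ∫_0^4/3 u'(x) v'(x) dx.
Thus ∫_0^4/3 u'(x) v'(x) dx = ∫_0^4/3 f(x) v(x) dx + [u'(x) v(x)]_0^4/3.
Choose V so that boundary terms are either known or forced to vanish.
u has inhomogeneous Neumann u'(0) = -1, u'(4/3) = -2. [u' v]_0^4/3 = (-2)·v(4/3) − (-1)·v(0) = − 2·v(4/3) + v(0). Take V = H^1(0, 4/3); boundary term becomes part of RHS.
Weak formulation: find u (satisfying any essential BC) such that ∫_0^4/3 u'(x) v'(x) dx = ∫_0^4/3 f v dx − 2·v(4/3) + v(0) for all v ∈ V (Neumann data are natural BCs: they enter the RHS as boundary terms).
Substituting f(x) = 2*cos(9*π*x/4) + 3/4, the right-hand side is ∫_0^4/3 (2*cos(9*π*x/4) + 3/4) v dx − 2·v(4/3) + v(0).
Compatibility check (pure Neumann): taking v ≡ 1 ∈ V gives 0 = ∫_0^4/3 f dx + (-2) − (-1), i.e. ∫_0^4/3 f dx must equal u'(0) − u'(4/3) = 1. Indeed ∫_0^4/3 (2*cos(9*π*x/4) + 3/4) dx = 1, so the data are compatible. The solution is then unique only up to an additive constant (fix it e.g. by requiring ∫_0^4/3 u dx = 0).


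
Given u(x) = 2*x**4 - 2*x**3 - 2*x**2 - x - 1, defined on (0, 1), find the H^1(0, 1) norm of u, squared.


||u||_{H^1}^2 = 5003/315

The H^1 norm (squared) on an interval (0, L) is
  ||u||_{H^1}^2 = ∫_0^L u(x)^2 dx + ∫_0^L u'(x)^2 dx.
Compute u'(x) = 8*x**3 - 6*x**2 - 4*x - 1.
Then u(x)^2 = 4*x**8 - 8*x**7 - 4*x**6 + 4*x**5 + 4*x**4 + 8*x**3 + 5*x**2 + 2*x + 1 and u'(x)^2 = 64*x**6 - 96*x**5 - 28*x**4 + 32*x**3 + 28*x**2 + 8*x + 1.
Integrate each monomial from 0 to 1 using ∫_0^1 c·x^n dx = c·1^(n+1)/(n+1):
  ∫_0^1 u(x)^2 dx = ∫_0^1 (4*x^8 - 8*x^7 - 4*x^6 + 4*x^5 + 4*x^4 + 8*x^3 + 5*x^2 + 2*x + 1) dx. Term by term:
    ∫_0^1 4*x^8 dx = 4/9;  ∫_0^1 -8*x^7 dx = -1;  ∫_0^1 -4*x^6 dx = -4/7;
    ∫_0^1 4*x^5 dx = 2/3;  ∫_0^1 4*x^4 dx = 4/5;  ∫_0^1 8*x^3 dx = 2;
    ∫_0^1 5*x^2 dx = 5/3;  ∫_0^1 2*x dx = 1;  ∫_0^1 1 dx = 1.
  Sum: 4/9 − 1 − 4/7 + 2/3 + 4/5 + 2 + 5/3 + 1 + 1 = 1892/315.
  ∫_0^1 u'(x)^2 dx = ∫_0^1 (64*x^6 - 96*x^5 - 28*x^4 + 32*x^3 + 28*x^2 + 8*x + 1) dx. Term by term:
    ∫_0^1 64*x^6 dx = 64/7;  ∫_0^1 -96*x^5 dx = -16;  ∫_0^1 -28*x^4 dx = -28/5;
    ∫_0^1 32*x^3 dx = 8;  ∫_0^1 28*x^2 dx = 28/3;  ∫_0^1 8*x dx = 4;
    ∫_0^1 1 dx = 1.
  Sum: 64/7 − 16 − 28/5 + 8 + 28/3 + 4 + 1 = 1037/105.
Adding: ||u||_{H^1}^2 = 1892/315 + 1037/105 = 5003/315.


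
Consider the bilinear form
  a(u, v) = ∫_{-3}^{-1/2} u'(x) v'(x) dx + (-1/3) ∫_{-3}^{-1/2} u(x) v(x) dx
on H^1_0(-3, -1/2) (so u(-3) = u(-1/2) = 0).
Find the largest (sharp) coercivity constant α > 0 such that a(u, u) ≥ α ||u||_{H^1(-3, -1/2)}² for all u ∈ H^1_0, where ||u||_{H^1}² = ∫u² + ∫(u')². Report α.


α = (-25 + 12*π^2)/(3*(25 + 4*π^2))

Coercivity of a(·,·) on H^1_0(-3, -1/2) means a(u, u) ≥ α ||u||_{H^1}² for every u ∈ H^1_0.
The interval has length L = 5/2, and Poincaré/coercivity depend only on L. Here a(u, u) = ∫(u')² + (-1/3)·∫u².
Here c = -1/3 < 0 with |c| < (π/L)² = 4*π^2/25, so coercivity still holds. The condition a(u,u) ≥ α||u||_{H^1}² reads (1−α)∫(u')² ≥ (α−c)∫u². Any admissible α is ≤ 1 (rapidly oscillating u have ∫u²/∫(u')² → 0), and α = 1 would force 0 ≥ (1−c)∫u², impossible since c < 1; so 1−α > 0. By the sharp Poincaré inequality on H^1_0 of an interval of length L, ∫(u')² ≥ (π/L)²∫u² with equality for the first sine mode sin(π(x−x₀)/L) (x₀ the left endpoint), so the inequality holds for all u iff (1−α)(π/L)² ≥ α − c, i.e. α ≤ ((π/L)² + c)/((π/L)² + 1) = (1 + c(L/π)²)/(1 + (L/π)²). (Direct route, valid since c ≤ 0: Poincaré gives c∫u² ≥ c(L/π)²∫(u')², so a(u,u) ≥ (1 + c(L/π)²)∫(u')², while ||u||_{H^1}² ≤ (1 + (L/π)²)∫(u')²; dividing yields the same α.) With (π/L)² = 4*π^2/25 and c = -1/3, the largest admissible constant is α = ((π/L)² + c)/((π/L)² + 1).
Simplifying, α = (-25 + 12*π^2)/(3*(25 + 4*π^2)).


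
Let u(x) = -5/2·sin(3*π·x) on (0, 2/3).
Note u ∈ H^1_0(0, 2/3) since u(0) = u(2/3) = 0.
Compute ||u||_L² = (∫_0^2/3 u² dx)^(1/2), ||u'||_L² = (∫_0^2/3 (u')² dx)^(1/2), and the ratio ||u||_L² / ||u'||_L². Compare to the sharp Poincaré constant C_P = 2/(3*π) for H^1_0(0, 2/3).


||u||_L² / ||u'||_L² = 1/(3*π) < C_P = 2/(3*π).

u(x) = -5/2·sin(3*π·x), so u'(x) = -15*π*cos(3*π*x)/2.
Writing u(x) = A·sin(kπx/L) with A = -5/2 and k = 2, use ∫_0^L sin²(kπx/L) dx = L/2 and ∫_0^L cos²(kπx/L) dx = L/2.
u² = 25/4·sin²(3*π·x) and (u')² = 225*π^2/4·cos²(3*π·x), and each of sin², cos² integrates to L/2 = 1/3 over (0, 2/3).
∫_0^2/3 u² dx = 25/12, so ||u||_L² = 5*sqrt(3)/6.
∫_0^2/3 (u')² dx = 75*π^2/4, so ||u'||_L² = 5*sqrt(3)*π/2.
Ratio ||u||_L² / ||u'||_L² = 1/(3*π).
Sharp Poincaré constant on H^1_0(0, 2/3) is C_P = L/π = 2/(3*π), achieved by sin(3*π/2·x).
This is the k = 2 harmonic; the ratio L/(kπ) is strictly less than C_P = L/π, consistent with the sharp inequality ||u||_L² ≤ C_P ||u'||_L².


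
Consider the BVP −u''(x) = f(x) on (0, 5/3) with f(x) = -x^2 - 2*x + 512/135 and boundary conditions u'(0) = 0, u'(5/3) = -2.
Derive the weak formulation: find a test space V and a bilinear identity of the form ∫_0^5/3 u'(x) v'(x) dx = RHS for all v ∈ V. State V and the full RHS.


V = H^1(0, 5/3) (v unrestricted at boundary; u is determined up to an additive constant); weak form: ∫_0^5/3 u'v' dx = ∫_0^5/3 (-x^2 - 2*x + 512/135) v dx − 2·v(5/3) for all v ∈ V.

Multiply both sides by a test function v and integrate from 0 to 5/3:
  ∫_0^5/3 −u''(x) v(x) dx = ∫_0^5/3 f(x) v(x) dx.
Integrate the LHS by parts once:
  ∫_0^5/3 −u'' v dx = −[u'(x) v(x)]_0^5/3 + ∫_0^5/3 u'(x) v'(x) dx.
Thus ∫_0^5/3 u'(x) v'(x) dx = ∫_0^5/3 f(x) v(x) dx + [u'(x) v(x)]_0^5/3.
Choose V so that boundary terms are either known or forced to vanish.
u has inhomogeneous Neumann u'(0) = 0, u'(5/3) = -2. [u' v]_0^5/3 = (-2)·v(5/3) − (0)·v(0) = − 2·v(5/3). Take V = H^1(0, 5/3); boundary term becomes part of RHS.
Weak formulation: find u (satisfying any essential BC) such that ∫_0^5/3 u'(x) v'(x) dx = ∫_0^5/3 f v dx − 2·v(5/3) for all v ∈ V (Neumann data are natural BCs: they enter the RHS as boundary terms).
Substituting f(x) = -x^2 - 2*x + 512/135, the right-hand side is ∫_0^5/3 (-x^2 - 2*x + 512/135) v dx − 2·v(5/3).
Compatibility check (pure Neumann): taking v ≡ 1 ∈ V gives 0 = ∫_0^5/3 f dx + (-2) − (0), i.e. ∫_0^5/3 f dx must equal u'(0) − u'(5/3) = 2. Indeed ∫_0^5/3 (-x^2 - 2*x + 512/135) dx = 2, so the data are compatible. The solution is then unique only up to an additive constant (fix it e.g. by requiring ∫_0^5/3 u dx = 0).


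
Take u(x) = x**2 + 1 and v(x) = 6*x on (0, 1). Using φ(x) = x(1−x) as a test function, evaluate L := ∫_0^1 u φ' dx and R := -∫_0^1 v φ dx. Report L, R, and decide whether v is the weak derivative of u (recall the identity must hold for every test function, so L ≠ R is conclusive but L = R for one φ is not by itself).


LHS = -1/6, RHS = -1/2. No, v is not the weak derivative of u.

u(x) = x**2 + 1, classical derivative u'(x) = 2*x.
φ(x) = x(1−x), so φ'(x) = 1 - 2*x.
Note φ(0) = φ(1) = 0, so the boundary term u·φ vanishes.
LHS = ∫_0^1 u(x) φ'(x) dx = ∫_0^1 (-2*x^3 + x^2 - 2*x + 1) dx. Term by term:
  ∫_0^1 -2*x^3 dx = -1/2;  ∫_0^1 x^2 dx = 1/3;  ∫_0^1 -2*x dx = -1;
  ∫_0^1 1 dx = 1.
Sum: -1/2 + 1/3 − 1 + 1 = -1/6.
So LHS = -1/6.
∫_0^1 v(x) φ(x) dx = ∫_0^1 (-6*x^3 + 6*x^2) dx. Term by term:
  ∫_0^1 -6*x^3 dx = -3/2;  ∫_0^1 6*x^2 dx = 2.
Sum: -3/2 + 2 = 1/2.
So RHS = -∫_0^1 v(x) φ(x) dx = -1/2.
LHS − RHS = 1/3 ≠ 0, so the identity fails.
(For a valid weak derivative the identity must hold for EVERY test function, in particular this one. The failure shows v is NOT the weak derivative of u.)
Correct weak derivative would be u'(x) = 2*x.


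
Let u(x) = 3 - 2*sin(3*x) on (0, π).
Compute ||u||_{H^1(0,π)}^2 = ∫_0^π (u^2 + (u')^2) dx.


||u||_{H^1(0,π)}^2 = -8 + 29*π

u'(x) = -6*cos(3*x).
Expand u² and (u')² and integrate term by term on (0, π), using: for integers n ≥ 1, ∫_0^π sin²(nx) dx = ∫_0^π cos²(nx) dx = π/2; for n ≠ n', ∫_0^π sin(nx)sin(n'x) dx = ∫_0^π cos(nx)cos(n'x) dx = 0; and by product-to-sum, ∫_0^π sin(nx)cos(n'x) dx = ½∫_0^π [sin((n+n')x) + sin((n−n')x)] dx, which is 0 when n+n' is even and 2n/(n²−n'²) when n+n' is odd (it need not vanish on (0, π)). For the constant mode: ∫_0^π 1 dx = π, ∫_0^π cos(nx) dx = 0, ∫_0^π sin(nx) dx = (1−(−1)^n)/n.
  u² squared terms: (3)²·∫1 dx = 9·π = 9*π;  (-2)²·∫sin(3x)² dx = 4·π/2 = 2*π.
  u² cross terms: 2·(3)·(-2)·∫1·sin(3x) dx = -12·(2/3) = -8.
  So ∫_0^π u² dx = 9*π + 2*π − 8 = -8 + 11*π.
  (u')² squared terms: (-6)²·∫cos(3x)² dx = 36·π/2 = 18*π.
  So ∫_0^π (u')² dx = 18*π.
||u||_{H^1}^2 = (-8 + 11*π) + (18*π) = -8 + 29*π.


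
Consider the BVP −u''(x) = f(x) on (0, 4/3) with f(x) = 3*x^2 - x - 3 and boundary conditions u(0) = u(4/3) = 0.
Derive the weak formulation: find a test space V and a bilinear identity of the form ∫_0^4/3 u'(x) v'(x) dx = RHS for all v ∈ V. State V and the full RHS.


V = H^1_0(0, 4/3) (so v(0) = v(4/3) = 0); weak form: ∫_0^4/3 u'v' dx = ∫_0^4/3 (3*x^2 - x - 3) v dx for all v ∈ V.

Multiply both sides by a test function v and integrate from 0 to 4/3:
  ∫_0^4/3 −u''(x) v(x) dx = ∫_0^4/3 f(x) v(x) dx.
Integrate the LHS by parts once:
  ∫_0^4/3 −u'' v dx = −[u'(x) v(x)]_0^4/3 + ∫_0^4/3 u'(x) v'(x) dx.
Thus ∫_0^4/3 u'(x) v'(x) dx = ∫_0^4/3 f(x) v(x) dx + [u'(x) v(x)]_0^4/3.
Choose V so that boundary terms are either known or forced to vanish.
u is Dirichlet: u(0) = u(4/3) = 0. Let V = H^1_0(0, 4/3); then v(0) = v(4/3) = 0, and [u' v]_0^4/3 = 0.
Weak formulation: find u (satisfying any essential BC) such that ∫_0^4/3 u'(x) v'(x) dx = ∫_0^4/3 f v dx for all v ∈ V.
Substituting f(x) = 3*x^2 - x - 3, the right-hand side is ∫_0^4/3 (3*x^2 - x - 3) v dx.


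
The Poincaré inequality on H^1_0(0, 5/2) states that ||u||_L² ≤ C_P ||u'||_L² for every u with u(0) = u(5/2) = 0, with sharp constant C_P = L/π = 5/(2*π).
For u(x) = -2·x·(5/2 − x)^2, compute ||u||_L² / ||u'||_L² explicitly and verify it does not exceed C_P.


||u||_L² / ||u'||_L² = 5*sqrt(14)/28 < C_P = 5/(2*π).

u(x) = -2·x·(5/2 − x)^2, so u'(x) = (5 - 6*x)*(x - 5/2).
u(x) = -2·x·(5/2 − x)^2 vanishes at x = 0 and x = 5/2, so u ∈ H^1_0(0, 5/2). Differentiate via the product rule and integrate the resulting polynomials term by term.
  ∫_0^5/2 u² dx = ∫_0^5/2 (4*x^6 - 40*x^5 + 150*x^4 - 250*x^3 + 625*x^2/4) dx. Term by term:
    ∫_0^5/2 4*x^6 dx = 78125/224;  ∫_0^5/2 -40*x^5 dx = -78125/48;  ∫_0^5/2 150*x^4 dx = 46875/16;
    ∫_0^5/2 -250*x^3 dx = -78125/32;  ∫_0^5/2 625*x^2/4 dx = 78125/96.
  Sum: 78125/224 − 78125/48 + 46875/16 − 78125/32 + 78125/96 = 15625/672.
  ∫_0^5/2 (u')² dx = ∫_0^5/2 (36*x^4 - 240*x^3 + 550*x^2 - 500*x + 625/4) dx. Term by term:
    ∫_0^5/2 36*x^4 dx = 5625/8;  ∫_0^5/2 -240*x^3 dx = -9375/4;  ∫_0^5/2 550*x^2 dx = 34375/12;
    ∫_0^5/2 -500*x dx = -3125/2;  ∫_0^5/2 625/4 dx = 3125/8.
  Sum: 5625/8 − 9375/4 + 34375/12 − 3125/2 + 3125/8 = 625/12.
∫_0^5/2 u² dx = 15625/672, so ||u||_L² = 125*sqrt(42)/168.
∫_0^5/2 (u')² dx = 625/12, so ||u'||_L² = 25*sqrt(3)/6.
Ratio ||u||_L² / ||u'||_L² = 5*sqrt(14)/28.
Sharp Poincaré constant on H^1_0(0, 5/2) is C_P = L/π = 5/(2*π), achieved by sin(2*π/5·x).
A polynomial bump cannot attain the sharp Poincaré constant (only the first sine eigenfunction does), so the ratio is strictly less than C_P, consistent with ||u||_L² ≤ C_P ||u'||_L².


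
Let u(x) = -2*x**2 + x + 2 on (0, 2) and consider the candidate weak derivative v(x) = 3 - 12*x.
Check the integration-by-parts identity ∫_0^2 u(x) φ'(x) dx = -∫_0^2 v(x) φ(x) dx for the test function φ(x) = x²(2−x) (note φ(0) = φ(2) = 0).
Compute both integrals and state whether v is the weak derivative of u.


LHS = 76/15, RHS = 76/5. No, v is not the weak derivative of u.

u(x) = -2*x**2 + x + 2, classical derivative u'(x) = 1 - 4*x.
φ(x) = x²(2−x), so φ'(x) = x*(4 - 3*x).
Note φ(0) = φ(2) = 0, so the boundary term u·φ vanishes.
LHS = ∫_0^2 u(x) φ'(x) dx = ∫_0^2 (6*x^4 - 11*x^3 - 2*x^2 + 8*x) dx. Term by term:
  ∫_0^2 6*x^4 dx = 192/5;  ∫_0^2 -11*x^3 dx = -44;  ∫_0^2 -2*x^2 dx = -16/3;
  ∫_0^2 8*x dx = 16.
Sum: 192/5 − 44 − 16/3 + 16 = 76/15.
So LHS = 76/15.
∫_0^2 v(x) φ(x) dx = ∫_0^2 (12*x^4 - 27*x^3 + 6*x^2) dx. Term by term:
  ∫_0^2 12*x^4 dx = 384/5;  ∫_0^2 -27*x^3 dx = -108;  ∫_0^2 6*x^2 dx = 16.
Sum: 384/5 − 108 + 16 = -76/5.
So RHS = -∫_0^2 v(x) φ(x) dx = 76/5.
LHS − RHS = -152/15 ≠ 0, so the identity fails.
(For a valid weak derivative the identity must hold for EVERY test function, in particular this one. The failure shows v is NOT the weak derivative of u.)
Correct weak derivative would be u'(x) = 1 - 4*x.


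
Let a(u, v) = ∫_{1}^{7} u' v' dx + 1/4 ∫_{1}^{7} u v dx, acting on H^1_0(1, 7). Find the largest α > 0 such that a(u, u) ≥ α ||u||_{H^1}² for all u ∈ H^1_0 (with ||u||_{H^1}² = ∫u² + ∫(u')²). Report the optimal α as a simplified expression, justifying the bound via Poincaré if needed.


α = (9 + π^2)/(π^2 + 36)

Coercivity of a(·,·) on H^1_0(1, 7) means a(u, u) ≥ α ||u||_{H^1}² for every u ∈ H^1_0.
The interval has length L = 6, and Poincaré/coercivity depend only on L. Here a(u, u) = ∫(u')² + (1/4)·∫u².
Here 0 < c = 1/4 < 1. The condition a(u,u) ≥ α||u||_{H^1}² reads (1−α)∫(u')² ≥ (α−c)∫u². Any admissible α is ≤ 1 (rapidly oscillating u have ∫u²/∫(u')² → 0), and α = 1 would force 0 ≥ (1−c)∫u², impossible since c < 1; so 1−α > 0. By the sharp Poincaré inequality on H^1_0 of an interval of length L, ∫(u')² ≥ (π/L)²∫u² with equality for the first sine mode sin(π(x−x₀)/L) (x₀ the left endpoint), so the inequality holds for all u iff (1−α)(π/L)² ≥ α − c, i.e. α ≤ ((π/L)² + c)/((π/L)² + 1) = (1 + c(L/π)²)/(1 + (L/π)²). With (π/L)² = π^2/36 and c = 1/4, the largest admissible constant is α = ((π/L)² + c)/((π/L)² + 1).
Simplifying, α = (9 + π^2)/(π^2 + 36).


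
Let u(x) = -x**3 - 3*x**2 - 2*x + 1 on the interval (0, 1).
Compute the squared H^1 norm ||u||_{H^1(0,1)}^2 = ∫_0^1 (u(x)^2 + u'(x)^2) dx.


||u||_{H^1}^2 = 9949/210

The H^1 norm (squared) on an interval (0, L) is
  ||u||_{H^1}^2 = ∫_0^L u(x)^2 dx + ∫_0^L u'(x)^2 dx.
Compute u'(x) = -3*x**2 - 6*x - 2.
Then u(x)^2 = x**6 + 6*x**5 + 13*x**4 + 10*x**3 - 2*x**2 - 4*x + 1 and u'(x)^2 = 9*x**4 + 36*x**3 + 48*x**2 + 24*x + 4.
Integrate each monomial from 0 to 1 using ∫_0^1 c·x^n dx = c·1^(n+1)/(n+1):
  ∫_0^1 u(x)^2 dx = ∫_0^1 (x^6 + 6*x^5 + 13*x^4 + 10*x^3 - 2*x^2 - 4*x + 1) dx. Term by term:
    ∫_0^1 x^6 dx = 1/7;  ∫_0^1 6*x^5 dx = 1;  ∫_0^1 13*x^4 dx = 13/5;
    ∫_0^1 10*x^3 dx = 5/2;  ∫_0^1 -2*x^2 dx = -2/3;  ∫_0^1 -4*x dx = -2;
    ∫_0^1 1 dx = 1.
  Sum: 1/7 + 1 + 13/5 + 5/2 − 2/3 − 2 + 1 = 961/210.
  ∫_0^1 u'(x)^2 dx = ∫_0^1 (9*x^4 + 36*x^3 + 48*x^2 + 24*x + 4) dx. Term by term:
    ∫_0^1 9*x^4 dx = 9/5;  ∫_0^1 36*x^3 dx = 9;  ∫_0^1 48*x^2 dx = 16;
    ∫_0^1 24*x dx = 12;  ∫_0^1 4 dx = 4.
  Sum: 9/5 + 9 + 16 + 12 + 4 = 214/5.
Adding: ||u||_{H^1}^2 = 961/210 + 214/5 = 9949/210.


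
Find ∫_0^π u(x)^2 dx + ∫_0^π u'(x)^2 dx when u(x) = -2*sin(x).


||u||_{H^1(0,π)}^2 = 4*π

u'(x) = -2*cos(x).
Expand u² and (u')² and integrate term by term on (0, π), using: for integers n ≥ 1, ∫_0^π sin²(nx) dx = ∫_0^π cos²(nx) dx = π/2; for n ≠ n', ∫_0^π sin(nx)sin(n'x) dx = ∫_0^π cos(nx)cos(n'x) dx = 0; and by product-to-sum, ∫_0^π sin(nx)cos(n'x) dx = ½∫_0^π [sin((n+n')x) + sin((n−n')x)] dx, which is 0 when n+n' is even and 2n/(n²−n'²) when n+n' is odd (it need not vanish on (0, π)).
  u² squared terms: (-2)²·∫sin(x)² dx = 4·π/2 = 2*π.
  So ∫_0^π u² dx = 2*π.
  (u')² squared terms: (-2)²·∫cos(x)² dx = 4·π/2 = 2*π.
  So ∫_0^π (u')² dx = 2*π.
||u||_{H^1}^2 = (2*π) + (2*π) = 4*π.


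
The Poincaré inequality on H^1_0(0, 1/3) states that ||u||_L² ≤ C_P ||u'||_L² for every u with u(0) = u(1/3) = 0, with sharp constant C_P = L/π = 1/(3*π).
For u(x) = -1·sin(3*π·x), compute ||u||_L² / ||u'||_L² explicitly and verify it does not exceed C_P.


||u||_L² / ||u'||_L² = 1/(3*π) = C_P.

u(x) = -1·sin(3*π·x), so u'(x) = -3*π*cos(3*π*x).
Writing u(x) = A·sin(kπx/L) with A = -1 and k = 1, use ∫_0^L sin²(kπx/L) dx = L/2 and ∫_0^L cos²(kπx/L) dx = L/2.
u² = 1·sin²(3*π·x) and (u')² = 9*π^2·cos²(3*π·x), and each of sin², cos² integrates to L/2 = 1/6 over (0, 1/3).
∫_0^1/3 u² dx = 1/6, so ||u||_L² = sqrt(6)/6.
∫_0^1/3 (u')² dx = 3*π^2/2, so ||u'||_L² = sqrt(6)*π/2.
Ratio ||u||_L² / ||u'||_L² = 1/(3*π).
Sharp Poincaré constant on H^1_0(0, 1/3) is C_P = L/π = 1/(3*π), achieved by sin(3*π·x).
This is the k = 1 eigenfunction (up to amplitude), so the ratio equals the sharp Poincaré constant exactly.


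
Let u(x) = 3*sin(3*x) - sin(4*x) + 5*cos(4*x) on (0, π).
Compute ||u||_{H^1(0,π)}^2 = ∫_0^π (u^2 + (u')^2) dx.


||u||_{H^1(0,π)}^2 = -3060/7 + 266*π

u'(x) = -20*sin(4*x) + 9*cos(3*x) - 4*cos(4*x).
Expand u² and (u')² and integrate term by term on (0, π), using: for integers n ≥ 1, ∫_0^π sin²(nx) dx = ∫_0^π cos²(nx) dx = π/2; for n ≠ n', ∫_0^π sin(nx)sin(n'x) dx = ∫_0^π cos(nx)cos(n'x) dx = 0; and by product-to-sum, ∫_0^π sin(nx)cos(n'x) dx = ½∫_0^π [sin((n+n')x) + sin((n−n')x)] dx, which is 0 when n+n' is even and 2n/(n²−n'²) when n+n' is odd (it need not vanish on (0, π)).
  u² squared terms: (-1)²·∫sin(4x)² dx = 1·π/2 = π/2;  (3)²·∫sin(3x)² dx = 9·π/2 = 9*π/2;  (5)²·∫cos(4x)² dx = 25·π/2 = 25*π/2.
  u² cross terms: 2·(-1)·(3)·∫sin(4x)·sin(3x) dx = -6·(0) = 0;  2·(-1)·(5)·∫sin(4x)·cos(4x) dx = -10·(0) = 0;  2·(3)·(5)·∫sin(3x)·cos(4x) dx = 30·(-6/7) = -180/7.
  So ∫_0^π u² dx = π/2 + 9*π/2 + 25*π/2 + 0 + 0 − 180/7 = -180/7 + 35*π/2.
  (u')² squared terms: (-20)²·∫sin(4x)² dx = 400·π/2 = 200*π;  (-4)²·∫cos(4x)² dx = 16·π/2 = 8*π;  (9)²·∫cos(3x)² dx = 81·π/2 = 81*π/2.
  (u')² cross terms: 2·(-20)·(-4)·∫sin(4x)·cos(4x) dx = 160·(0) = 0;  2·(-20)·(9)·∫sin(4x)·cos(3x) dx = -360·(8/7) = -2880/7;  2·(-4)·(9)·∫cos(4x)·cos(3x) dx = -72·(0) = 0.
  So ∫_0^π (u')² dx = 200*π + 8*π + 81*π/2 + 0 − 2880/7 + 0 = -2880/7 + 497*π/2.
||u||_{H^1}^2 = (-180/7 + 35*π/2) + (-2880/7 + 497*π/2) = -3060/7 + 266*π.


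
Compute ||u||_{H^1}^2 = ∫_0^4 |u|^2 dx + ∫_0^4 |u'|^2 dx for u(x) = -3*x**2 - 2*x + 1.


||u||_{H^1}^2 = 52748/15

The H^1 norm (squared) on an interval (0, L) is
  ||u||_{H^1}^2 = ∫_0^L u(x)^2 dx + ∫_0^L u'(x)^2 dx.
Compute u'(x) = -6*x - 2.
Then u(x)^2 = 9*x**4 + 12*x**3 - 2*x**2 - 4*x + 1 and u'(x)^2 = 36*x**2 + 24*x + 4.
Integrate each monomial from 0 to 4 using ∫_0^4 c·x^n dx = c·4^(n+1)/(n+1):
  ∫_0^4 u(x)^2 dx = ∫_0^4 (9*x^4 + 12*x^3 - 2*x^2 - 4*x + 1) dx. Term by term:
    ∫_0^4 9*x^4 dx = 9216/5;  ∫_0^4 12*x^3 dx = 768;  ∫_0^4 -2*x^2 dx = -128/3;
    ∫_0^4 -4*x dx = -32;  ∫_0^4 1 dx = 4.
  Sum: 9216/5 + 768 − 128/3 − 32 + 4 = 38108/15.
  ∫_0^4 u'(x)^2 dx = ∫_0^4 (36*x^2 + 24*x + 4) dx. Term by term:
    ∫_0^4 36*x^2 dx = 768;  ∫_0^4 24*x dx = 192;  ∫_0^4 4 dx = 16.
  Sum: 768 + 192 + 16 = 976.
Adding: ||u||_{H^1}^2 = 38108/15 + 976 = 52748/15.


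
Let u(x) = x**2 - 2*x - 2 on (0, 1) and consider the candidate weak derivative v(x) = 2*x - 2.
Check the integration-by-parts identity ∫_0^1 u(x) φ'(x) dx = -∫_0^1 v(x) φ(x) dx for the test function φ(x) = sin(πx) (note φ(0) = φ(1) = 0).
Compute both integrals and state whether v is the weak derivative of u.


LHS = 2/π, RHS = 2/π. Yes, v = u' weakly.

u(x) = x**2 - 2*x - 2, classical derivative u'(x) = 2*x - 2.
φ(x) = sin(πx), so φ'(x) = π*cos(π*x).
Note φ(0) = φ(1) = 0, so the boundary term u·φ vanishes.
LHS = ∫_0^1 u(x) φ'(x) dx = ∫_0^1 (π*x^2*cos(π*x) - 2*π*x*cos(π*x) - 2*π*cos(π*x)) dx. Term by term:
  ∫_0^1 -2*π*cos(π*x) dx = 0;  ∫_0^1 π*x^2*cos(π*x) dx = -2/π;  ∫_0^1 -2*π*x*cos(π*x) dx = 4/π.
Sum: 0 − 2/π + 4/π = 2/π.
So LHS = 2/π.
∫_0^1 v(x) φ(x) dx = ∫_0^1 (2*x*sin(π*x) - 2*sin(π*x)) dx. Term by term:
  ∫_0^1 -2*sin(π*x) dx = -4/π;  ∫_0^1 2*x*sin(π*x) dx = 2/π.
Sum: -4/π + 2/π = -2/π.
So RHS = -∫_0^1 v(x) φ(x) dx = 2/π.
LHS = RHS, so the identity holds for this test φ.
Moreover u is smooth here and v(x) = u'(x) = 2*x - 2 pointwise, so the identity holds for every test function. Hence v is the weak derivative of u.


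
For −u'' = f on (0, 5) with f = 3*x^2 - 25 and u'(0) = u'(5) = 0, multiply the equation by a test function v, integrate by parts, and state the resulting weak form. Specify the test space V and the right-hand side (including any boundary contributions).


V = H^1(0, 5) (no boundary constraint on v; u is determined up to an additive constant); weak form: ∫_0^5 u'v' dx = ∫_0^5 (3*x^2 - 25) v dx for all v ∈ V.

Multiply both sides by a test function v and integrate from 0 to 5:
  ∫_0^5 −u''(x) v(x) dx = ∫_0^5 f(x) v(x) dx.
Integrate the LHS by parts once:
  ∫_0^5 −u'' v dx = −[u'(x) v(x)]_0^5 + ∫_0^5 u'(x) v'(x) dx.
Thus ∫_0^5 u'(x) v'(x) dx = ∫_0^5 f(x) v(x) dx + [u'(x) v(x)]_0^5.
Choose V so that boundary terms are either known or forced to vanish.
u has homogeneous Neumann: u'(0) = u'(5) = 0. So [u' v]_0^5 = 0·v(5) − 0·v(0) = 0 for any v; take V = H^1(0, 5).
Weak formulation: find u (satisfying any essential BC) such that ∫_0^5 u'(x) v'(x) dx = ∫_0^5 f v dx for all v ∈ V (homogeneous Neumann, so boundary terms vanish).
Substituting f(x) = 3*x^2 - 25, the right-hand side is ∫_0^5 (3*x^2 - 25) v dx.
Compatibility check (pure Neumann): taking v ≡ 1 ∈ V gives 0 = ∫_0^5 f dx + (0) − (0), i.e. ∫_0^5 f dx must equal u'(0) − u'(5) = 0. Indeed ∫_0^5 (3*x^2 - 25) dx = 0, so the data are compatible. The solution is then unique only up to an additive constant (fix it e.g. by requiring ∫_0^5 u dx = 0).


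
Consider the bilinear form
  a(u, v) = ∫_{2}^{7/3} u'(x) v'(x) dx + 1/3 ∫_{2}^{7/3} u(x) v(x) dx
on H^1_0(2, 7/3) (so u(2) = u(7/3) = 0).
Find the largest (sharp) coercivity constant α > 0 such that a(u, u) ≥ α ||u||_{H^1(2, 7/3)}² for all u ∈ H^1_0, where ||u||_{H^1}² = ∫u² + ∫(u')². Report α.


α = (1 + 27*π^2)/(3*(1 + 9*π^2))

Coercivity of a(·,·) on H^1_0(2, 7/3) means a(u, u) ≥ α ||u||_{H^1}² for every u ∈ H^1_0.
The interval has length L = 1/3, and Poincaré/coercivity depend only on L. Here a(u, u) = ∫(u')² + (1/3)·∫u².
Here 0 < c = 1/3 < 1. The condition a(u,u) ≥ α||u||_{H^1}² reads (1−α)∫(u')² ≥ (α−c)∫u². Any admissible α is ≤ 1 (rapidly oscillating u have ∫u²/∫(u')² → 0), and α = 1 would force 0 ≥ (1−c)∫u², impossible since c < 1; so 1−α > 0. By the sharp Poincaré inequality on H^1_0 of an interval of length L, ∫(u')² ≥ (π/L)²∫u² with equality for the first sine mode sin(π(x−x₀)/L) (x₀ the left endpoint), so the inequality holds for all u iff (1−α)(π/L)² ≥ α − c, i.e. α ≤ ((π/L)² + c)/((π/L)² + 1) = (1 + c(L/π)²)/(1 + (L/π)²). With (π/L)² = 9*π^2 and c = 1/3, the largest admissible constant is α = ((π/L)² + c)/((π/L)² + 1).
Simplifying, α = (1 + 27*π^2)/(3*(1 + 9*π^2)).


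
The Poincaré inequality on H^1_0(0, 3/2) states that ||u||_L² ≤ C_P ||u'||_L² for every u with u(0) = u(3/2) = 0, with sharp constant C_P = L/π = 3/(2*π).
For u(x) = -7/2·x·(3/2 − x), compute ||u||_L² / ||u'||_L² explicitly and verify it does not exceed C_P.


||u||_L² / ||u'||_L² = 3*sqrt(10)/20 < C_P = 3/(2*π).

u(x) = -7/2·x·(3/2 − x), so u'(x) = 7*x - 21/4.
u(x) = -7/2·x·(3/2 − x) vanishes at x = 0 and x = 3/2, so u ∈ H^1_0(0, 3/2). Differentiate via the product rule and integrate the resulting polynomials term by term.
  ∫_0^3/2 u² dx = ∫_0^3/2 (49*x^4/4 - 147*x^3/4 + 441*x^2/16) dx. Term by term:
    ∫_0^3/2 49*x^4/4 dx = 11907/640;  ∫_0^3/2 -147*x^3/4 dx = -11907/256;  ∫_0^3/2 441*x^2/16 dx = 3969/128.
  Sum: 11907/640 − 11907/256 + 3969/128 = 3969/1280.
  ∫_0^3/2 (u')² dx = ∫_0^3/2 (49*x^2 - 147*x/2 + 441/16) dx. Term by term:
    ∫_0^3/2 49*x^2 dx = 441/8;  ∫_0^3/2 -147*x/2 dx = -1323/16;  ∫_0^3/2 441/16 dx = 1323/32.
  Sum: 441/8 − 1323/16 + 1323/32 = 441/32.
∫_0^3/2 u² dx = 3969/1280, so ||u||_L² = 63*sqrt(5)/80.
∫_0^3/2 (u')² dx = 441/32, so ||u'||_L² = 21*sqrt(2)/8.
Ratio ||u||_L² / ||u'||_L² = 3*sqrt(10)/20.
Sharp Poincaré constant on H^1_0(0, 3/2) is C_P = L/π = 3/(2*π), achieved by sin(2*π/3·x).
A polynomial bump cannot attain the sharp Poincaré constant (only the first sine eigenfunction does), so the ratio is strictly less than C_P, consistent with ||u||_L² ≤ C_P ||u'||_L².


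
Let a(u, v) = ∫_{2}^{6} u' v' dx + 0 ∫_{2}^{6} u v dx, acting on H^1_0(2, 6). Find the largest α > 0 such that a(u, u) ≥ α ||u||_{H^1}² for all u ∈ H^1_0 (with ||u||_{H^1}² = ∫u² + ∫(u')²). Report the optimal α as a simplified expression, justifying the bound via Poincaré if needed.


α = π^2/(π^2 + 16)

Coercivity of a(·,·) on H^1_0(2, 6) means a(u, u) ≥ α ||u||_{H^1}² for every u ∈ H^1_0.
The interval has length L = 4, and Poincaré/coercivity depend only on L. Here a(u, u) = ∫(u')² + (0)·∫u².
Here c = 0, so a(u,u) = ∫(u')² alone. The condition a(u,u) ≥ α||u||_{H^1}² reads (1−α)∫(u')² ≥ (α−c)∫u². Any admissible α is ≤ 1 (rapidly oscillating u have ∫u²/∫(u')² → 0), and α = 1 would force 0 ≥ (1−c)∫u², impossible since c < 1; so 1−α > 0. By the sharp Poincaré inequality on H^1_0 of an interval of length L, ∫(u')² ≥ (π/L)²∫u² with equality for the first sine mode sin(π(x−x₀)/L) (x₀ the left endpoint), so the inequality holds for all u iff (1−α)(π/L)² ≥ α − c, i.e. α ≤ ((π/L)² + c)/((π/L)² + 1) = (1 + c(L/π)²)/(1 + (L/π)²). (Direct route, valid since c ≤ 0: Poincaré gives c∫u² ≥ c(L/π)²∫(u')², so a(u,u) ≥ (1 + c(L/π)²)∫(u')², while ||u||_{H^1}² ≤ (1 + (L/π)²)∫(u')²; dividing yields the same α.) With (π/L)² = π^2/16 and c = 0, the largest admissible constant is α = ((π/L)² + c)/((π/L)² + 1).
Simplifying, α = π^2/(π^2 + 16).


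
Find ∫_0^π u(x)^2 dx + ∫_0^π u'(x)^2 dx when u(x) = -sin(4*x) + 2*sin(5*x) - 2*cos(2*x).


||u||_{H^1(0,π)}^2 = -400/21 + 141*π/2

u'(x) = 4*sin(2*x) - 4*cos(4*x) + 10*cos(5*x).
Expand u² and (u')² and integrate term by term on (0, π), using: for integers n ≥ 1, ∫_0^π sin²(nx) dx = ∫_0^π cos²(nx) dx = π/2; for n ≠ n', ∫_0^π sin(nx)sin(n'x) dx = ∫_0^π cos(nx)cos(n'x) dx = 0; and by product-to-sum, ∫_0^π sin(nx)cos(n'x) dx = ½∫_0^π [sin((n+n')x) + sin((n−n')x)] dx, which is 0 when n+n' is even and 2n/(n²−n'²) when n+n' is odd (it need not vanish on (0, π)).
  u² squared terms: (-1)²·∫sin(4x)² dx = 1·π/2 = π/2;  (-2)²·∫cos(2x)² dx = 4·π/2 = 2*π;  (2)²·∫sin(5x)² dx = 4·π/2 = 2*π.
  u² cross terms: 2·(-1)·(-2)·∫sin(4x)·cos(2x) dx = 4·(0) = 0;  2·(-1)·(2)·∫sin(4x)·sin(5x) dx = -4·(0) = 0;  2·(-2)·(2)·∫cos(2x)·sin(5x) dx = -8·(10/21) = -80/21.
  So ∫_0^π u² dx = π/2 + 2*π + 2*π + 0 + 0 − 80/21 = -80/21 + 9*π/2.
  (u')² squared terms: (-4)²·∫cos(4x)² dx = 16·π/2 = 8*π;  (4)²·∫sin(2x)² dx = 16·π/2 = 8*π;  (10)²·∫cos(5x)² dx = 100·π/2 = 50*π.
  (u')² cross terms: 2·(-4)·(4)·∫cos(4x)·sin(2x) dx = -32·(0) = 0;  2·(-4)·(10)·∫cos(4x)·cos(5x) dx = -80·(0) = 0;  2·(4)·(10)·∫sin(2x)·cos(5x) dx = 80·(-4/21) = -320/21.
  So ∫_0^π (u')² dx = 8*π + 8*π + 50*π + 0 + 0 − 320/21 = -320/21 + 66*π.
||u||_{H^1}^2 = (-80/21 + 9*π/2) + (-320/21 + 66*π) = -400/21 + 141*π/2.


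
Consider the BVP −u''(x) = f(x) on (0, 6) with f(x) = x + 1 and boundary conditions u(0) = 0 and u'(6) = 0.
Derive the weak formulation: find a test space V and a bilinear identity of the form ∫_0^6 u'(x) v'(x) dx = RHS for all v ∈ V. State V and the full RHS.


V = {v ∈ H^1(0, 6) : v(0) = 0} (test functions vanish at x = 0 where u is specified); weak form: ∫_0^6 u'v' dx = ∫_0^6 (x + 1) v dx for all v ∈ V.

Multiply both sides by a test function v and integrate from 0 to 6:
  ∫_0^6 −u''(x) v(x) dx = ∫_0^6 f(x) v(x) dx.
Integrate the LHS by parts once:
  ∫_0^6 −u'' v dx = −[u'(x) v(x)]_0^6 + ∫_0^6 u'(x) v'(x) dx.
Thus ∫_0^6 u'(x) v'(x) dx = ∫_0^6 f(x) v(x) dx + [u'(x) v(x)]_0^6.
Choose V so that boundary terms are either known or forced to vanish.
Mixed BC: u(0) = 0 (Dirichlet) and u'(6) = 0 (Neumann). Define V = {v ∈ H^1(0, 6) : v(0) = 0}. Then [u' v]_0^6 = u'(6)·v(6) − u'(0)·0 = 0.
Weak formulation: find u (satisfying any essential BC) such that ∫_0^6 u'(x) v'(x) dx = ∫_0^6 f v dx for all v ∈ V (Dirichlet at 0 absorbed into V; the Neumann datum at x = 6 is zero, so no boundary term remains).
Substituting f(x) = x + 1, the right-hand side is ∫_0^6 (x + 1) v dx.


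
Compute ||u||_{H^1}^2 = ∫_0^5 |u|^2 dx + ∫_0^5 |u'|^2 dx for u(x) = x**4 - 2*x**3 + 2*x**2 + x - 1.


||u||_{H^1}^2 = 23349085/126

The H^1 norm (squared) on an interval (0, L) is
  ||u||_{H^1}^2 = ∫_0^L u(x)^2 dx + ∫_0^L u'(x)^2 dx.
Compute u'(x) = 4*x**3 - 6*x**2 + 4*x + 1.
Then u(x)^2 = x**8 - 4*x**7 + 8*x**6 - 6*x**5 - 2*x**4 + 8*x**3 - 3*x**2 - 2*x + 1 and u'(x)^2 = 16*x**6 - 48*x**5 + 68*x**4 - 40*x**3 + 4*x**2 + 8*x + 1.
Integrate each monomial from 0 to 5 using ∫_0^5 c·x^n dx = c·5^(n+1)/(n+1):
  ∫_0^5 u(x)^2 dx = ∫_0^5 (x^8 - 4*x^7 + 8*x^6 - 6*x^5 - 2*x^4 + 8*x^3 - 3*x^2 - 2*x + 1) dx. Term by term:
    ∫_0^5 x^8 dx = 1953125/9;  ∫_0^5 -4*x^7 dx = -390625/2;  ∫_0^5 8*x^6 dx = 625000/7;
    ∫_0^5 -6*x^5 dx = -15625;  ∫_0^5 -2*x^4 dx = -1250;  ∫_0^5 8*x^3 dx = 1250;
    ∫_0^5 -3*x^2 dx = -125;  ∫_0^5 -2*x dx = -25;  ∫_0^5 1 dx = 5.
  Sum: 1953125/9 − 390625/2 + 625000/7 − 15625 − 1250 + 1250 − 125 − 25 + 5 = 11997355/126.
  ∫_0^5 u'(x)^2 dx = ∫_0^5 (16*x^6 - 48*x^5 + 68*x^4 - 40*x^3 + 4*x^2 + 8*x + 1) dx. Term by term:
    ∫_0^5 16*x^6 dx = 1250000/7;  ∫_0^5 -48*x^5 dx = -125000;  ∫_0^5 68*x^4 dx = 42500;
    ∫_0^5 -40*x^3 dx = -6250;  ∫_0^5 4*x^2 dx = 500/3;  ∫_0^5 8*x dx = 100;
    ∫_0^5 1 dx = 5.
  Sum: 1250000/7 − 125000 + 42500 − 6250 + 500/3 + 100 + 5 = 1891955/21.
Adding: ||u||_{H^1}^2 = 11997355/126 + 1891955/21 = 23349085/126.


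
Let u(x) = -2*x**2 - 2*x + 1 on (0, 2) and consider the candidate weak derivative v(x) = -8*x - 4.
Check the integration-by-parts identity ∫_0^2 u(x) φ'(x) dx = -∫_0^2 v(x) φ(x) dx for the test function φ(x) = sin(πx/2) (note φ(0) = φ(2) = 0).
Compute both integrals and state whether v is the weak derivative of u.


LHS = 24/π, RHS = 48/π. No, v is not the weak derivative of u.

u(x) = -2*x**2 - 2*x + 1, classical derivative u'(x) = -4*x - 2.
φ(x) = sin(πx/2), so φ'(x) = π*cos(π*x/2)/2.
Note φ(0) = φ(2) = 0, so the boundary term u·φ vanishes.
LHS = ∫_0^2 u(x) φ'(x) dx = ∫_0^2 (-π*x^2*cos(π*x/2) - π*x*cos(π*x/2) + π*cos(π*x/2)/2) dx. Term by term:
  ∫_0^2 π*cos(π*x/2)/2 dx = 0;  ∫_0^2 -π*x*cos(π*x/2) dx = 8/π;  ∫_0^2 -π*x^2*cos(π*x/2) dx = 16/π.
Sum: 0 + 8/π + 16/π = 24/π.
So LHS = 24/π.
∫_0^2 v(x) φ(x) dx = ∫_0^2 (-8*x*sin(π*x/2) - 4*sin(π*x/2)) dx. Term by term:
  ∫_0^2 -4*sin(π*x/2) dx = -16/π;  ∫_0^2 -8*x*sin(π*x/2) dx = -32/π.
Sum: -16/π − 32/π = -48/π.
So RHS = -∫_0^2 v(x) φ(x) dx = 48/π.
LHS − RHS = -24/π ≠ 0, so the identity fails.
(For a valid weak derivative the identity must hold for EVERY test function, in particular this one. The failure shows v is NOT the weak derivative of u.)
Correct weak derivative would be u'(x) = -4*x - 2.


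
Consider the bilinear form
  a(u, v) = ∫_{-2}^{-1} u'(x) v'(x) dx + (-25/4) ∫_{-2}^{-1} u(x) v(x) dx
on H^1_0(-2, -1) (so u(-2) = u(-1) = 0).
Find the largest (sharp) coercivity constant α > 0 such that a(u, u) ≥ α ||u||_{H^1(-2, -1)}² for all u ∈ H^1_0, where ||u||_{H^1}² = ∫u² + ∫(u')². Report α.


α = (-25/4 + π^2)/(1 + π^2)

Coercivity of a(·,·) on H^1_0(-2, -1) means a(u, u) ≥ α ||u||_{H^1}² for every u ∈ H^1_0.
The interval has length L = 1, and Poincaré/coercivity depend only on L. Here a(u, u) = ∫(u')² + (-25/4)·∫u².
Here c = -25/4 < 0 with |c| < (π/L)² = π^2, so coercivity still holds. The condition a(u,u) ≥ α||u||_{H^1}² reads (1−α)∫(u')² ≥ (α−c)∫u². Any admissible α is ≤ 1 (rapidly oscillating u have ∫u²/∫(u')² → 0), and α = 1 would force 0 ≥ (1−c)∫u², impossible since c < 1; so 1−α > 0. By the sharp Poincaré inequality on H^1_0 of an interval of length L, ∫(u')² ≥ (π/L)²∫u² with equality for the first sine mode sin(π(x−x₀)/L) (x₀ the left endpoint), so the inequality holds for all u iff (1−α)(π/L)² ≥ α − c, i.e. α ≤ ((π/L)² + c)/((π/L)² + 1) = (1 + c(L/π)²)/(1 + (L/π)²). (Direct route, valid since c ≤ 0: Poincaré gives c∫u² ≥ c(L/π)²∫(u')², so a(u,u) ≥ (1 + c(L/π)²)∫(u')², while ||u||_{H^1}² ≤ (1 + (L/π)²)∫(u')²; dividing yields the same α.) With (π/L)² = π^2 and c = -25/4, the largest admissible constant is α = ((π/L)² + c)/((π/L)² + 1).
Simplifying, α = (-25/4 + π^2)/(1 + π^2).


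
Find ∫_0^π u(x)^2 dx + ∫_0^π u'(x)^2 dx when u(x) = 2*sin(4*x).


||u||_{H^1(0,π)}^2 = 34*π

u'(x) = 8*cos(4*x).
Expand u² and (u')² and integrate term by term on (0, π), using: for integers n ≥ 1, ∫_0^π sin²(nx) dx = ∫_0^π cos²(nx) dx = π/2; for n ≠ n', ∫_0^π sin(nx)sin(n'x) dx = ∫_0^π cos(nx)cos(n'x) dx = 0; and by product-to-sum, ∫_0^π sin(nx)cos(n'x) dx = ½∫_0^π [sin((n+n')x) + sin((n−n')x)] dx, which is 0 when n+n' is even and 2n/(n²−n'²) when n+n' is odd (it need not vanish on (0, π)).
  u² squared terms: (2)²·∫sin(4x)² dx = 4·π/2 = 2*π.
  So ∫_0^π u² dx = 2*π.
  (u')² squared terms: (8)²·∫cos(4x)² dx = 64·π/2 = 32*π.
  So ∫_0^π (u')² dx = 32*π.
||u||_{H^1}^2 = (2*π) + (32*π) = 34*π.


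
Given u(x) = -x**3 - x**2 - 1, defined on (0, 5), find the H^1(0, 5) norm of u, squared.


||u||_{H^1}^2 = 1052585/42

The H^1 norm (squared) on an interval (0, L) is
  ||u||_{H^1}^2 = ∫_0^L u(x)^2 dx + ∫_0^L u'(x)^2 dx.
Compute u'(x) = -3*x**2 - 2*x.
Then u(x)^2 = x**6 + 2*x**5 + x**4 + 2*x**3 + 2*x**2 + 1 and u'(x)^2 = 9*x**4 + 12*x**3 + 4*x**2.
Integrate each monomial from 0 to 5 using ∫_0^5 c·x^n dx = c·5^(n+1)/(n+1):
  ∫_0^5 u(x)^2 dx = ∫_0^5 (x^6 + 2*x^5 + x^4 + 2*x^3 + 2*x^2 + 1) dx. Term by term:
    ∫_0^5 x^6 dx = 78125/7;  ∫_0^5 2*x^5 dx = 15625/3;  ∫_0^5 x^4 dx = 625;
    ∫_0^5 2*x^3 dx = 625/2;  ∫_0^5 2*x^2 dx = 250/3;  ∫_0^5 1 dx = 5.
  Sum: 78125/7 + 15625/3 + 625 + 625/2 + 250/3 + 5 = 730585/42.
  ∫_0^5 u'(x)^2 dx = ∫_0^5 (9*x^4 + 12*x^3 + 4*x^2) dx. Term by term:
    ∫_0^5 9*x^4 dx = 5625;  ∫_0^5 12*x^3 dx = 1875;  ∫_0^5 4*x^2 dx = 500/3.
  Sum: 5625 + 1875 + 500/3 = 23000/3.
Adding: ||u||_{H^1}^2 = 730585/42 + 23000/3 = 1052585/42.


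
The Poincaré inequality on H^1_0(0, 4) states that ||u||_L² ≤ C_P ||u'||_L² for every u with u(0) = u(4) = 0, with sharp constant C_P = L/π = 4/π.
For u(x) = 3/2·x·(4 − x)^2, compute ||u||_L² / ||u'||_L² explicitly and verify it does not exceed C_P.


||u||_L² / ||u'||_L² = 2*sqrt(14)/7 < C_P = 4/π.

u(x) = 3/2·x·(4 − x)^2, so u'(x) = 3*(x/2 - 2)*(3*x - 4).
u(x) = 3/2·x·(4 − x)^2 vanishes at x = 0 and x = 4, so u ∈ H^1_0(0, 4). Differentiate via the product rule and integrate the resulting polynomials term by term.
  ∫_0^4 u² dx = ∫_0^4 (9*x^6/4 - 36*x^5 + 216*x^4 - 576*x^3 + 576*x^2) dx. Term by term:
    ∫_0^4 9*x^6/4 dx = 36864/7;  ∫_0^4 -36*x^5 dx = -24576;  ∫_0^4 216*x^4 dx = 221184/5;
    ∫_0^4 -576*x^3 dx = -36864;  ∫_0^4 576*x^2 dx = 12288.
  Sum: 36864/7 − 24576 + 221184/5 − 36864 + 12288 = 12288/35.
  ∫_0^4 (u')² dx = ∫_0^4 (81*x^4/4 - 216*x^3 + 792*x^2 - 1152*x + 576) dx. Term by term:
    ∫_0^4 81*x^4/4 dx = 20736/5;  ∫_0^4 -216*x^3 dx = -13824;  ∫_0^4 792*x^2 dx = 16896;
    ∫_0^4 -1152*x dx = -9216;  ∫_0^4 576 dx = 2304.
  Sum: 20736/5 − 13824 + 16896 − 9216 + 2304 = 1536/5.
∫_0^4 u² dx = 12288/35, so ||u||_L² = 64*sqrt(105)/35.
∫_0^4 (u')² dx = 1536/5, so ||u'||_L² = 16*sqrt(30)/5.
Ratio ||u||_L² / ||u'||_L² = 2*sqrt(14)/7.
Sharp Poincaré constant on H^1_0(0, 4) is C_P = L/π = 4/π, achieved by sin(π/4·x).
A polynomial bump cannot attain the sharp Poincaré constant (only the first sine eigenfunction does), so the ratio is strictly less than C_P, consistent with ||u||_L² ≤ C_P ||u'||_L².
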